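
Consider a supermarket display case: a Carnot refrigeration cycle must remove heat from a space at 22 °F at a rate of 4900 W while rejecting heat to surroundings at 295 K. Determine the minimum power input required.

Ẇ_in ≈ 501.8 W

T_C = 22 °F → (22 − 32) × 5/9 = -5.56 °C = 267.59 K.
COP_R = T_C/(T_H − T_C) = 267.59/27.41 = 9.7642.
W = Q_C/COP_R = 4900/9.7642 = 501.8 W.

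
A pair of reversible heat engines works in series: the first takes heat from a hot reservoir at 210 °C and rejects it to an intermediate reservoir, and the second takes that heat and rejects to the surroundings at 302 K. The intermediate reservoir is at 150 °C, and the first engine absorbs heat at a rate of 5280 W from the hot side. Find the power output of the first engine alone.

T_H = 210 °C → 210 + 273.15 = 483.15 K.
T_m = 150 °C → 150 + 273.15 = 423.15 K.
First-stage efficiency η₁ = 1 − T_m/T_H = 1 − 423.15/483.15 = 0.1242.
W₁ = η₁·Q_H = 0.1242 × 5280 = 655.7 W.

Ẇ₁ ≈ 655.7 W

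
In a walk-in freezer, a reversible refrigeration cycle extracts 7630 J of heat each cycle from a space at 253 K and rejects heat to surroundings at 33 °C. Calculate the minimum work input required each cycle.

T_H = 33 °C → 33 + 273.15 = 306.15 K.
For a reversible refrigerator, COP_R = T_C/(T_H − T_C) = 253.00/53.15 = 4.7601.
W = Q_C/COP_R = 7630/4.7601 = 1603 J.

W_in ≈ 1603 J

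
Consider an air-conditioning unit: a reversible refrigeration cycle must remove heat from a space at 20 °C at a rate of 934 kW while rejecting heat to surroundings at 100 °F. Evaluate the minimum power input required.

Ẇ_in ≈ 56.6 kW

T_H = 100 °F → (100 − 32) × 5/9 = 37.78 °C = 310.93 K.
T_C = 20 °C → 20 + 273.15 = 293.15 K.
COP_R = T_C/(T_H − T_C) = 293.15/17.78 = 16.4897.
W = Q_C/COP_R = 934/16.4897 = 56.6 kW.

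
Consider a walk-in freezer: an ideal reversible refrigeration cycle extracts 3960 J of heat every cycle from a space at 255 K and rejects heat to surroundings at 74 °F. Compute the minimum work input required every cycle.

W_in ≈ 644.2 J

T_H = 74 °F → (74 − 32) × 5/9 = 23.33 °C = 296.48 K.
The reversible coefficient of performance is COP_R = T_C/(T_H − T_C) = 255.00/41.48 = 6.1470.
W = Q_C/COP_R = 3960/6.1470 = 644.2 J.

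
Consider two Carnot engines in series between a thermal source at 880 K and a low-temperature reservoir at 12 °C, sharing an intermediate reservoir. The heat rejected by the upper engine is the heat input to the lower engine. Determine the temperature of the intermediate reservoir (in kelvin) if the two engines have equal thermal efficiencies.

T_m ≈ 500.9 K

T_C = 12 °C → 12 + 273.15 = 285.15 K.
Equal efficiencies require 1 − T_m/T_H = 1 − T_C/T_m, i.e. T_m/T_H = T_C/T_m, so T_m = √(T_H·T_C) = √(880.00 × 285.15) = 500.9 K.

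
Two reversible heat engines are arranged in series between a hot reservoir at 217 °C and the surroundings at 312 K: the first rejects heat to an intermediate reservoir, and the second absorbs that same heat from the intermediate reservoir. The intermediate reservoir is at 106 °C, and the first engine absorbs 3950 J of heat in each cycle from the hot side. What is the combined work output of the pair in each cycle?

W_total ≈ 1436 J

T_H = 217 °C → 217 + 273.15 = 490.15 K.
Two reversible stages in series are equivalent to a single Carnot engine between T_H and T_C, so η_total = 1 − T_C/T_H = 1 − 312.00/490.15 = 0.3635.
W_total = η_total · Q_H = 0.3635 × 3950 = 1436 J.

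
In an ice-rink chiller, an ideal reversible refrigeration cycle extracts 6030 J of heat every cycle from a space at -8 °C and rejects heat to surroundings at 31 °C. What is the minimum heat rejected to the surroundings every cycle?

Q_H ≈ 6920 J

T_H = 31 °C → 31 + 273.15 = 304.15 K.
T_C = -8 °C → -8 + 273.15 = 265.15 K.
For a reversible cycle Q_H/Q_C = T_H/T_C, so Q_H = Q_C·T_H/T_C = 6030 × 304.15/265.15 = 6920 J.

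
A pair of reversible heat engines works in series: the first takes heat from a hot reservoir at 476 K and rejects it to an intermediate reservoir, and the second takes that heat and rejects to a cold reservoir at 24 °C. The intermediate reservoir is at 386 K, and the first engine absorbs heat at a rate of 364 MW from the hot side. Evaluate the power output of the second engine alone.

Ẇ₂ ≈ 67.9 MW

T_C = 24 °C → 24 + 273.15 = 297.15 K.
Heat entering the second stage: Q_m = Q_H·(T_m/T_H) = 364 × 386.00/476.00 = 295 MW.
Second-stage efficiency η₂ = 1 − T_C/T_m = 1 − 297.15/386.00 = 0.2302, so W₂ = η₂·Q_m = 67.9 MW.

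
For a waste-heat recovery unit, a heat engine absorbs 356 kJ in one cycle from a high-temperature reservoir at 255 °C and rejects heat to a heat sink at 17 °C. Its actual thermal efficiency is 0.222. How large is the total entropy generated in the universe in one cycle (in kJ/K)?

T_H = 255 °C → 255 + 273.15 = 528.15 K.
T_C = 17 °C → 17 + 273.15 = 290.15 K.
W = η·Q_H = 0.222 × 356 = 79.03 kJ, so Q_C = Q_H − W = 277.0 kJ.
Entropy balance on the reservoirs: −Q_H/T_H = -0.6741 kJ/K, +Q_C/T_C = 0.9546 kJ/K.
ΔS_univ = −Q_H/T_H + Q_C/T_C = 0.281 kJ/K (> 0, since η = 0.222 < η_Carnot = 0.451).

ΔS_univ ≈ 0.281 kJ/K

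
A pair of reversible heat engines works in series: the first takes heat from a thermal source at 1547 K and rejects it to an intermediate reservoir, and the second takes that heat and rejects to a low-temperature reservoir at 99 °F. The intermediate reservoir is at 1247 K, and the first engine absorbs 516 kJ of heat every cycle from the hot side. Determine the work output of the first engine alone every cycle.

T_C = 99 °F → (99 − 32) × 5/9 = 37.22 °C = 310.37 K.
First-stage efficiency η₁ = 1 − T_m/T_H = 1 − 1247.00/1547.00 = 0.1939.
W₁ = η₁·Q_H = 0.1939 × 516 = 100 kJ.

W₁ ≈ 100 kJ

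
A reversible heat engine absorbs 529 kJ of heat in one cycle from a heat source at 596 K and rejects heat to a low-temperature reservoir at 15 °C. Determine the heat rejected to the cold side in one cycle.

Q_C ≈ 256 kJ

T_C = 15 °C → 15 + 273.15 = 288.15 K.
The Carnot efficiency is η = 1 − T_C/T_H = 1 − 288.15/596.00 = 0.5165.
For a reversible cycle Q_C/Q_H = T_C/T_H, so Q_C = 529 × 288.15/596.00 = 256 kJ.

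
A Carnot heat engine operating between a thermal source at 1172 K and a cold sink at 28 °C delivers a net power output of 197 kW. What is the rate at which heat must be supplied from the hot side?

Q̇_H ≈ 265 kW

T_C = 28 °C → 28 + 273.15 = 301.15 K.
Carnot efficiency: η = 1 − T_C/T_H = 1 − 301.15/1172.00 = 0.7430.
Q_H = W/η = 197/0.7430 = 265 kW.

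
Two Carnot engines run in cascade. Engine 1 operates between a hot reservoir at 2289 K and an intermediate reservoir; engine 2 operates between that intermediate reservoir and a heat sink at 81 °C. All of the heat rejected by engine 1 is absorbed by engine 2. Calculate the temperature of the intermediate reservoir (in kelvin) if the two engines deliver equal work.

T_C = 81 °C → 81 + 273.15 = 354.15 K.
For reversible stages Q_m = Q_H·(T_m/T_H). Setting W₁ = Q_H(1 − T_m/T_H) equal to W₂ = Q_m(1 − T_C/T_m) = Q_H·(T_m − T_C)/T_H gives T_H − T_m = T_m − T_C, so T_m = (T_H + T_C)/2 = (2289.00 + 354.15)/2 = 1322 K.

T_m ≈ 1322 K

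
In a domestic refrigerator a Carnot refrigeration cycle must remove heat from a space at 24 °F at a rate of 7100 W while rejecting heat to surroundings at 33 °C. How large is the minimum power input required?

Ẇ_in ≈ 989.4 W

T_H = 33 °C → 33 + 273.15 = 306.15 K.
T_C = 24 °F → (24 − 32) × 5/9 = -4.44 °C = 268.71 K.
The reversible coefficient of performance is COP_R = T_C/(T_H − T_C) = 268.71/37.44 = 7.1761.
W = Q_C/COP_R = 7100/7.1761 = 989.4 W.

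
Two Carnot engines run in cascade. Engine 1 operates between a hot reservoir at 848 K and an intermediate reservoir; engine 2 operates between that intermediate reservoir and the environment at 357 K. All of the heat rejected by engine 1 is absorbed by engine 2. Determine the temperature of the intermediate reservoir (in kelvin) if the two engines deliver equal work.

For reversible stages Q_m = Q_H·(T_m/T_H). Setting W₁ = Q_H(1 − T_m/T_H) equal to W₂ = Q_m(1 − T_C/T_m) = Q_H·(T_m − T_C)/T_H gives T_H − T_m = T_m − T_C, so T_m = (T_H + T_C)/2 = (848.00 + 357.00)/2 = 602 K.

T_m ≈ 602 K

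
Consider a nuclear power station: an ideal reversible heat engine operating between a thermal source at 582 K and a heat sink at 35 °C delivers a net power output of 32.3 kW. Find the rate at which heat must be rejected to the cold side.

Q̇_C ≈ 36.3 kW

T_C = 35 °C → 35 + 273.15 = 308.15 K.
The Carnot efficiency is η = 1 − T_C/T_H = 1 − 308.15/582.00 = 0.4705.
Since Q_C/Q_H = T_C/T_H and Q_H = W/η, Q_C = W·T_C/(T_H − T_C) = 32.3 × 308.15/273.85 = 36.3 kW.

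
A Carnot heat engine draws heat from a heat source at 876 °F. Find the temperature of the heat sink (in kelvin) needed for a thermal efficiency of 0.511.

T_C ≈ 363 K

T_H = 876 °F → (876 − 32) × 5/9 = 468.89 °C = 742.04 K.
From η = 1 − T_C/T_H, T_C = T_H·(1 − η) = 742.04 × (1 − 0.511) = 363 K.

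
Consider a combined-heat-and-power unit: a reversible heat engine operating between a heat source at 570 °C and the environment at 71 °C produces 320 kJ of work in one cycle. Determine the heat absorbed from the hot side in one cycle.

T_H = 570 °C → 570 + 273.15 = 843.15 K.
T_C = 71 °C → 71 + 273.15 = 344.15 K.
For a reversible engine, η = 1 − T_C/T_H = 1 − 344.15/843.15 = 0.5918.
Q_H = W/η = 320/0.5918 = 541 kJ.

Q_H ≈ 541 kJ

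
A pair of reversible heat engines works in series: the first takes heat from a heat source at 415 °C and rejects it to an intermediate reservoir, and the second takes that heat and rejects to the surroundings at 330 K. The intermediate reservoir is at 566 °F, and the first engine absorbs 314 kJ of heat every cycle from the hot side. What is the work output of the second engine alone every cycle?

T_H = 415 °C → 415 + 273.15 = 688.15 K.
T_m = 566 °F → (566 − 32) × 5/9 = 296.67 °C = 569.82 K.
Heat entering the second stage: Q_m = Q_H·(T_m/T_H) = 314 × 569.82/688.15 = 260.0 kJ.
Second-stage efficiency η₂ = 1 − T_C/T_m = 1 − 330.00/569.82 = 0.4209, so W₂ = η₂·Q_m = 109.4 kJ.

W₂ ≈ 109.4 kJ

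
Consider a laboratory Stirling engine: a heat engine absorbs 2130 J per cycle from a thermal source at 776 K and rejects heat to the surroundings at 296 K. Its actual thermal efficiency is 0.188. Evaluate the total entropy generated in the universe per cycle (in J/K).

W = η·Q_H = 0.188 × 2130 = 400.4 J, so Q_C = Q_H − W = 1730 J.
The hot reservoir loses entropy Q_H/T_H = 2130/776.00 = 2.745 J/K; the cold reservoir gains Q_C/T_C = 1730/296.00 = 5.843 J/K.
ΔS_univ = −Q_H/T_H + Q_C/T_C = 3.10 J/K (> 0, since η = 0.188 < η_Carnot = 0.619).

ΔS_univ ≈ 3.10 J/K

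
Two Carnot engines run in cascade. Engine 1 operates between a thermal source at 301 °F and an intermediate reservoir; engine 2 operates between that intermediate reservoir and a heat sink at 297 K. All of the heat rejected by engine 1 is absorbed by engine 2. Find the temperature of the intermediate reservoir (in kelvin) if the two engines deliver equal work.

T_m ≈ 360 K

T_H = 301 °F → (301 − 32) × 5/9 = 149.44 °C = 422.59 K.
For reversible stages Q_m = Q_H·(T_m/T_H). Setting W₁ = Q_H(1 − T_m/T_H) equal to W₂ = Q_m(1 − T_C/T_m) = Q_H·(T_m − T_C)/T_H gives T_H − T_m = T_m − T_C, so T_m = (T_H + T_C)/2 = (422.59 + 297.00)/2 = 360 K.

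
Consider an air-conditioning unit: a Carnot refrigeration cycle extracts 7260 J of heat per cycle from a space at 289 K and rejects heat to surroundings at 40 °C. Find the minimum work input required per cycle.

T_H = 40 °C → 40 + 273.15 = 313.15 K.
COP_R = T_C/(T_H − T_C) = 289.00/24.15 = 11.9669.
W = Q_C/COP_R = 7260/11.9669 = 606.7 J.

W_in ≈ 606.7 J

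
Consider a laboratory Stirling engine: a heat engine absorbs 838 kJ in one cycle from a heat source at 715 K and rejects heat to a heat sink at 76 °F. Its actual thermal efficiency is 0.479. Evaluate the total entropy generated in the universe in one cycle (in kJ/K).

ΔS_univ ≈ 0.2951 kJ/K

T_C = 76 °F → (76 − 32) × 5/9 = 24.44 °C = 297.59 K.
W = η·Q_H = 0.479 × 838 = 401.4 kJ, so Q_C = Q_H − W = 436.6 kJ.
Reservoir entropy changes: ΔS_H = −Q_H/T_H = −838/715.00 = -1.172 kJ/K and ΔS_C = +Q_C/T_C = 436.6/297.59 = 1.467 kJ/K.
ΔS_univ = −Q_H/T_H + Q_C/T_C = 0.2951 kJ/K (> 0, since η = 0.479 < η_Carnot = 0.584).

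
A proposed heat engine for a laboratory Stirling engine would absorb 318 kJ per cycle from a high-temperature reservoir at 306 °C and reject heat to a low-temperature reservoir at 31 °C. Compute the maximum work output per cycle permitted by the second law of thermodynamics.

T_H = 306 °C → 306 + 273.15 = 579.15 K.
T_C = 31 °C → 31 + 273.15 = 304.15 K.
The upper bound on efficiency is η_max = 1 − T_C/T_H = 1 − 304.15/579.15 = 0.4748.
W_max = η_max · Q_H = 0.4748 × 318 = 151.0 kJ.

W_max ≈ 151.0 kJ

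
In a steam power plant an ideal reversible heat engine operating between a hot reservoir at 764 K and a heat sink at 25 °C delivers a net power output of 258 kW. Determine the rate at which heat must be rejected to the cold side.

T_C = 25 °C → 25 + 273.15 = 298.15 K.
The Carnot efficiency is η = 1 − T_C/T_H = 1 − 298.15/764.00 = 0.6098.
Since Q_C/Q_H = T_C/T_H and Q_H = W/η, Q_C = W·T_C/(T_H − T_C) = 258 × 298.15/465.85 = 165 kW.

Q̇_C ≈ 165 kW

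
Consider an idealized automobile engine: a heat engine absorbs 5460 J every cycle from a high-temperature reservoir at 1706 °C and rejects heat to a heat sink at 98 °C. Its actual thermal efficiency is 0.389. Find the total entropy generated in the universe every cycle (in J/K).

T_H = 1706 °C → 1706 + 273.15 = 1979.15 K.
T_C = 98 °C → 98 + 273.15 = 371.15 K.
W = η·Q_H = 0.389 × 5460 = 2124 J, so Q_C = Q_H − W = 3336 J.
Entropy balance on the reservoirs: −Q_H/T_H = -2.759 J/K, +Q_C/T_C = 8.988 J/K.
ΔS_univ = −Q_H/T_H + Q_C/T_C = 6.23 J/K (> 0, since η = 0.389 < η_Carnot = 0.812).

ΔS_univ ≈ 6.23 J/K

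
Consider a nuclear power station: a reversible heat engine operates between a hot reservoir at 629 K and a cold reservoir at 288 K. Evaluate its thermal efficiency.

η_rev = 1 − T_C/T_H = 1 − 288.00/629.00 = 0.542.

η ≈ 0.542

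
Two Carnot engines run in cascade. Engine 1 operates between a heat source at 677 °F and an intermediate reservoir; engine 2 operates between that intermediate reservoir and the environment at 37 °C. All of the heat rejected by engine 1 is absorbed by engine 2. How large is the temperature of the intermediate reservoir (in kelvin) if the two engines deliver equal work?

T_m ≈ 470.8 K

T_H = 677 °F → (677 − 32) × 5/9 = 358.33 °C = 631.48 K.
T_C = 37 °C → 37 + 273.15 = 310.15 K.
For reversible stages Q_m = Q_H·(T_m/T_H). Setting W₁ = Q_H(1 − T_m/T_H) equal to W₂ = Q_m(1 − T_C/T_m) = Q_H·(T_m − T_C)/T_H gives T_H − T_m = T_m − T_C, so T_m = (T_H + T_C)/2 = (631.48 + 310.15)/2 = 470.8 K.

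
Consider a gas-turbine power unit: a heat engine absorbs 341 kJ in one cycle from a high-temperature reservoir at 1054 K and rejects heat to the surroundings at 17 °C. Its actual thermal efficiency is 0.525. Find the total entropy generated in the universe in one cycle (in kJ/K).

ΔS_univ ≈ 0.235 kJ/K

T_C = 17 °C → 17 + 273.15 = 290.15 K.
W = η·Q_H = 0.525 × 341 = 179.0 kJ, so Q_C = Q_H − W = 162.0 kJ.
The hot reservoir loses entropy Q_H/T_H = 341/1054.00 = 0.3235 kJ/K; the cold reservoir gains Q_C/T_C = 162.0/290.15 = 0.5582 kJ/K.
ΔS_univ = −Q_H/T_H + Q_C/T_C = 0.235 kJ/K (> 0, since η = 0.525 < η_Carnot = 0.725).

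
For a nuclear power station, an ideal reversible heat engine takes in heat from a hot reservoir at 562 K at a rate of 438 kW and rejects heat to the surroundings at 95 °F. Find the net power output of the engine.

T_C = 95 °F → (95 − 32) × 5/9 = 35.00 °C = 308.15 K.
For a reversible engine, η = 1 − T_C/T_H = 1 − 308.15/562.00 = 0.4517.
W = η·Q_H = 0.4517 × 438 = 198 kW.

Ẇ ≈ 198 kW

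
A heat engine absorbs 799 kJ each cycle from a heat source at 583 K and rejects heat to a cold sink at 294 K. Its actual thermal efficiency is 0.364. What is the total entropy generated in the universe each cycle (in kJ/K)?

W = η·Q_H = 0.364 × 799 = 290.8 kJ, so Q_C = Q_H − W = 508.2 kJ.
Reservoir entropy changes: ΔS_H = −Q_H/T_H = −799/583.00 = -1.370 kJ/K and ΔS_C = +Q_C/T_C = 508.2/294.00 = 1.728 kJ/K.
ΔS_univ = −Q_H/T_H + Q_C/T_C = 0.358 kJ/K (> 0, since η = 0.364 < η_Carnot = 0.496).

ΔS_univ ≈ 0.358 kJ/K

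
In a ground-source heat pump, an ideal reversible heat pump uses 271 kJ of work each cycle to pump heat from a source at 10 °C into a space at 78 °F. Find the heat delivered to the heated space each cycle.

T_H = 78 °F → (78 − 32) × 5/9 = 25.56 °C = 298.71 K.
T_C = 10 °C → 10 + 273.15 = 283.15 K.
For a reversible heat pump, COP_HP = T_H/(T_H − T_C) = 298.71/15.56 = 19.2025.
Q_H = COP_HP · W = 19.2025 × 271 = 5204 kJ.

Q_H ≈ 5204 kJ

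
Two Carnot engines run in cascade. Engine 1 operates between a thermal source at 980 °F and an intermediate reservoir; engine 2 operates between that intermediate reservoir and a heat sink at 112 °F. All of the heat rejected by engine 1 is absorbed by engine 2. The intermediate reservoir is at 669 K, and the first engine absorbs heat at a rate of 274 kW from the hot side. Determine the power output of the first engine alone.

Ẇ₁ ≈ 44.81 kW

T_H = 980 °F → (980 − 32) × 5/9 = 526.67 °C = 799.82 K.
T_C = 112 °F → (112 − 32) × 5/9 = 44.44 °C = 317.59 K.
First-stage efficiency η₁ = 1 − T_m/T_H = 1 − 669.00/799.82 = 0.1636.
W₁ = η₁·Q_H = 0.1636 × 274 = 44.81 kW.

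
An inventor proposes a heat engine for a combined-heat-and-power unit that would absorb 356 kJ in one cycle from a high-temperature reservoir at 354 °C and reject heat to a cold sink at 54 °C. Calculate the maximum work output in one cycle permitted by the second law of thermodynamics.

W_max ≈ 170 kJ

T_H = 354 °C → 354 + 273.15 = 627.15 K.
T_C = 54 °C → 54 + 273.15 = 327.15 K.
No engine can exceed the Carnot limit: η_max = 1 − T_C/T_H = 1 − 327.15/627.15 = 0.4784.
W_max = η_max · Q_H = 0.4784 × 356 = 170 kJ.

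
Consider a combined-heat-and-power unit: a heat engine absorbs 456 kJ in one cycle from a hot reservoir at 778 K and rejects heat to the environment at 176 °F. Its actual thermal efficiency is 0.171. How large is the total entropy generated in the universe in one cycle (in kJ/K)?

ΔS_univ ≈ 0.484 kJ/K

T_C = 176 °F → (176 − 32) × 5/9 = 80.00 °C = 353.15 K.
W = η·Q_H = 0.171 × 456 = 77.98 kJ, so Q_C = Q_H − W = 378.0 kJ.
Entropy balance on the reservoirs: −Q_H/T_H = -0.5861 kJ/K, +Q_C/T_C = 1.070 kJ/K.
ΔS_univ = −Q_H/T_H + Q_C/T_C = 0.484 kJ/K (> 0, since η = 0.171 < η_Carnot = 0.546).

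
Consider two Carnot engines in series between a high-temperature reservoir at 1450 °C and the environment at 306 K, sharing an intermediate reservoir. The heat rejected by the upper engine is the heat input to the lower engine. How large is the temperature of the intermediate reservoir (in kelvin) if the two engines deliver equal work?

T_H = 1450 °C → 1450 + 273.15 = 1723.15 K.
For reversible stages Q_m = Q_H·(T_m/T_H). Setting W₁ = Q_H(1 − T_m/T_H) equal to W₂ = Q_m(1 − T_C/T_m) = Q_H·(T_m − T_C)/T_H gives T_H − T_m = T_m − T_C, so T_m = (T_H + T_C)/2 = (1723.15 + 306.00)/2 = 1010 K.

T_m ≈ 1010 K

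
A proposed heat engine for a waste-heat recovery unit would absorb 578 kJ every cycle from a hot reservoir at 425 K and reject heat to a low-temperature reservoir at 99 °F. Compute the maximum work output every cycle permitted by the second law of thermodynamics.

T_C = 99 °F → (99 − 32) × 5/9 = 37.22 °C = 310.37 K.
The upper bound on efficiency is η_max = 1 − T_C/T_H = 1 − 310.37/425.00 = 0.2697.
W_max = η_max · Q_H = 0.2697 × 578 = 156 kJ.

W_max ≈ 156 kJ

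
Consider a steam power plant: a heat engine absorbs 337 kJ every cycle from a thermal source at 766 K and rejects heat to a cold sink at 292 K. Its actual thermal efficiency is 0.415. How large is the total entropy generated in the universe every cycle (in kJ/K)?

W = η·Q_H = 0.415 × 337 = 139.9 kJ, so Q_C = Q_H − W = 197.1 kJ.
The hot reservoir loses entropy Q_H/T_H = 337/766.00 = 0.4399 kJ/K; the cold reservoir gains Q_C/T_C = 197.1/292.00 = 0.6752 kJ/K.
ΔS_univ = −Q_H/T_H + Q_C/T_C = 0.235 kJ/K (> 0, since η = 0.415 < η_Carnot = 0.619).

ΔS_univ ≈ 0.235 kJ/K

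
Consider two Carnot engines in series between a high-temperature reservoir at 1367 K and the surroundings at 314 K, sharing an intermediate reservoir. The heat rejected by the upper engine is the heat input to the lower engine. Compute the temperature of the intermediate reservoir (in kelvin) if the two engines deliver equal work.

For reversible stages Q_m = Q_H·(T_m/T_H). Setting W₁ = Q_H(1 − T_m/T_H) equal to W₂ = Q_m(1 − T_C/T_m) = Q_H·(T_m − T_C)/T_H gives T_H − T_m = T_m − T_C, so T_m = (T_H + T_C)/2 = (1367.00 + 314.00)/2 = 840 K.

T_m ≈ 840 K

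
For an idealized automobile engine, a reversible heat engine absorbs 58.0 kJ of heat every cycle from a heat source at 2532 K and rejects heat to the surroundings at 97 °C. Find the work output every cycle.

W ≈ 49.5 kJ

T_C = 97 °C → 97 + 273.15 = 370.15 K.
For a reversible engine, η = 1 − T_C/T_H = 1 − 370.15/2532.00 = 0.8538.
W = η·Q_H = 0.8538 × 58.0 = 49.5 kJ.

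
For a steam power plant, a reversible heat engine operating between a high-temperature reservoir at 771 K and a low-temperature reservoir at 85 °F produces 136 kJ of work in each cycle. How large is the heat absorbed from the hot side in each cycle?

T_C = 85 °F → (85 − 32) × 5/9 = 29.44 °C = 302.59 K.
η_rev = 1 − T_C/T_H = 1 − 302.59/771.00 = 0.6075.
Q_H = W/η = 136/0.6075 = 224 kJ.

Q_H ≈ 224 kJ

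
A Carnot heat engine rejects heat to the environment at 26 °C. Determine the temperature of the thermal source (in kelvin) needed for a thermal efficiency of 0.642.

T_H ≈ 836 K

T_C = 26 °C → 26 + 273.15 = 299.15 K.
From η = 1 − T_C/T_H, solving for T_H gives T_H = T_C/(1 − η) = 299.15/(1 − 0.642) = 836 K.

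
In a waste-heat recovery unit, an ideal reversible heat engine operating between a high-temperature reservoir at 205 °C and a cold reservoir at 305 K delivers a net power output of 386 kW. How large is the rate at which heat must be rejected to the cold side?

Q̇_C ≈ 680 kW

T_H = 205 °C → 205 + 273.15 = 478.15 K.
The Carnot efficiency is η = 1 − T_C/T_H = 1 − 305.00/478.15 = 0.3621.
Since Q_C/Q_H = T_C/T_H and Q_H = W/η, Q_C = W·T_C/(T_H − T_C) = 386 × 305.00/173.15 = 680 kW.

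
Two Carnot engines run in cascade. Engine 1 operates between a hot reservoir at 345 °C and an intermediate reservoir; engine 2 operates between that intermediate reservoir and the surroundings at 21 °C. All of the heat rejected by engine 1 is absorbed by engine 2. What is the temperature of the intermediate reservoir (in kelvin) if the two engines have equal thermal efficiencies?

T_H = 345 °C → 345 + 273.15 = 618.15 K.
T_C = 21 °C → 21 + 273.15 = 294.15 K.
Equal efficiencies require 1 − T_m/T_H = 1 − T_C/T_m, i.e. T_m/T_H = T_C/T_m, so T_m = √(T_H·T_C) = √(618.15 × 294.15) = 426 K.

T_m ≈ 426 K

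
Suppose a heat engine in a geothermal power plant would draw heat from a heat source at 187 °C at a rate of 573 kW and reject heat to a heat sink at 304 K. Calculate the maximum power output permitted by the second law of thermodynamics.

Ẇ_max ≈ 194 kW

T_H = 187 °C → 187 + 273.15 = 460.15 K.
The second-law ceiling is the Carnot efficiency, η_max = 1 − T_C/T_H = 1 − 304.00/460.15 = 0.3393.
W_max = η_max · Q_H = 0.3393 × 573 = 194 kW.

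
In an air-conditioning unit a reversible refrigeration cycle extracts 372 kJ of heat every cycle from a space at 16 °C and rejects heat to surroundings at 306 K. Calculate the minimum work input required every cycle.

T_C = 16 °C → 16 + 273.15 = 289.15 K.
The reversible coefficient of performance is COP_R = T_C/(T_H − T_C) = 289.15/16.85 = 17.1602.
W = Q_C/COP_R = 372/17.1602 = 21.7 kJ.

W_in ≈ 21.7 kJ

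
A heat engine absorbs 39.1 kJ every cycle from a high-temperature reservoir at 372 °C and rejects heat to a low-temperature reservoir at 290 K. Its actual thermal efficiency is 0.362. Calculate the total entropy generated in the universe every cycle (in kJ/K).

T_H = 372 °C → 372 + 273.15 = 645.15 K.
W = η·Q_H = 0.362 × 39.1 = 14.15 kJ, so Q_C = Q_H − W = 24.95 kJ.
Entropy balance on the reservoirs: −Q_H/T_H = -0.06061 kJ/K, +Q_C/T_C = 0.08602 kJ/K.
ΔS_univ = −Q_H/T_H + Q_C/T_C = 0.02541 kJ/K (> 0, since η = 0.362 < η_Carnot = 0.550).

ΔS_univ ≈ 0.02541 kJ/K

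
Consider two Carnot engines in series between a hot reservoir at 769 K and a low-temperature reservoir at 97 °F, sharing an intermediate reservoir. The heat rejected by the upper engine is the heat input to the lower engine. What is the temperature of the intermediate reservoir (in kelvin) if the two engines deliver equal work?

T_C = 97 °F → (97 − 32) × 5/9 = 36.11 °C = 309.26 K.
For reversible stages Q_m = Q_H·(T_m/T_H). Setting W₁ = Q_H(1 − T_m/T_H) equal to W₂ = Q_m(1 − T_C/T_m) = Q_H·(T_m − T_C)/T_H gives T_H − T_m = T_m − T_C, so T_m = (T_H + T_C)/2 = (769.00 + 309.26)/2 = 539.1 K.

T_m ≈ 539.1 K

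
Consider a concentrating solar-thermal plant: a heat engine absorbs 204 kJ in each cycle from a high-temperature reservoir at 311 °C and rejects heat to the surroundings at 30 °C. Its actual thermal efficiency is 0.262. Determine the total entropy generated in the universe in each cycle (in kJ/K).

ΔS_univ ≈ 0.147 kJ/K

T_H = 311 °C → 311 + 273.15 = 584.15 K.
T_C = 30 °C → 30 + 273.15 = 303.15 K.
W = η·Q_H = 0.262 × 204 = 53.45 kJ, so Q_C = Q_H − W = 150.6 kJ.
The hot reservoir loses entropy Q_H/T_H = 204/584.15 = 0.3492 kJ/K; the cold reservoir gains Q_C/T_C = 150.6/303.15 = 0.4966 kJ/K.
ΔS_univ = −Q_H/T_H + Q_C/T_C = 0.147 kJ/K (> 0, since η = 0.262 < η_Carnot = 0.481).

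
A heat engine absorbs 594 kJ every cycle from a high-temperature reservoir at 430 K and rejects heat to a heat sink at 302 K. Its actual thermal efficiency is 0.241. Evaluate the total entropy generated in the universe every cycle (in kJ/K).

W = η·Q_H = 0.241 × 594 = 143.2 kJ, so Q_C = Q_H − W = 450.8 kJ.
The hot reservoir loses entropy Q_H/T_H = 594/430.00 = 1.381 kJ/K; the cold reservoir gains Q_C/T_C = 450.8/302.00 = 1.493 kJ/K.
ΔS_univ = −Q_H/T_H + Q_C/T_C = 0.111 kJ/K (> 0, since η = 0.241 < η_Carnot = 0.298).

ΔS_univ ≈ 0.111 kJ/K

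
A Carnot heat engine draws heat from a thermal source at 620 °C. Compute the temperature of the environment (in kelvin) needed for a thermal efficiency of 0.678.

T_C ≈ 287.6 K

T_H = 620 °C → 620 + 273.15 = 893.15 K.
From η = 1 − T_C/T_H, T_C = T_H·(1 − η) = 893.15 × (1 − 0.678) = 287.6 K.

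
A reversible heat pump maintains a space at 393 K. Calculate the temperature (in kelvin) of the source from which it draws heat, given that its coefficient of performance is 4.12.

COP_HP = T_H/(T_H − T_C) ⇒ T_C = T_H·(COP_HP − 1)/COP_HP = 393.00 × (4.12 − 1)/4.12 = 297.6 K.

T_C ≈ 297.6 K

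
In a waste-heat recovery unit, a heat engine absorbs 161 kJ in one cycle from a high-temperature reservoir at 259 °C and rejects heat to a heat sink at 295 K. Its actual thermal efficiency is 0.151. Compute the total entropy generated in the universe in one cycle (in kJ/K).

T_H = 259 °C → 259 + 273.15 = 532.15 K.
W = η·Q_H = 0.151 × 161 = 24.31 kJ, so Q_C = Q_H − W = 136.7 kJ.
Reservoir entropy changes: ΔS_H = −Q_H/T_H = −161/532.15 = -0.3025 kJ/K and ΔS_C = +Q_C/T_C = 136.7/295.00 = 0.4634 kJ/K.
ΔS_univ = −Q_H/T_H + Q_C/T_C = 0.1608 kJ/K (> 0, since η = 0.151 < η_Carnot = 0.446).

ΔS_univ ≈ 0.1608 kJ/K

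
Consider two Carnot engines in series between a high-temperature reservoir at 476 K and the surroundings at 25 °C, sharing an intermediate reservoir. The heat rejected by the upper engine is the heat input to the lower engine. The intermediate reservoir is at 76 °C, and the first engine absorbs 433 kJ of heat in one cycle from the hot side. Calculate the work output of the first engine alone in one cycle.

T_C = 25 °C → 25 + 273.15 = 298.15 K.
T_m = 76 °C → 76 + 273.15 = 349.15 K.
First-stage efficiency η₁ = 1 − T_m/T_H = 1 − 349.15/476.00 = 0.2665.
W₁ = η₁·Q_H = 0.2665 × 433 = 115 kJ.

W₁ ≈ 115 kJ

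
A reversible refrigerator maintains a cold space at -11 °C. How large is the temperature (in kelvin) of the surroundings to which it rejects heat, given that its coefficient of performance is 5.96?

T_C = -11 °C → -11 + 273.15 = 262.15 K.
COP_R = T_C/(T_H − T_C) ⇒ T_H = T_C·(1 + 1/COP_R) = 262.15 × (1 + 1/5.96) = 306.1 K.

T_H ≈ 306.1 K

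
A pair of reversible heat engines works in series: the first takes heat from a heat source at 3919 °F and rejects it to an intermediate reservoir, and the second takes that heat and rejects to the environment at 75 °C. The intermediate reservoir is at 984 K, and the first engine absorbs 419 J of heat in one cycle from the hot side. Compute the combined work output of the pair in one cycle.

T_H = 3919 °F → (3919 − 32) × 5/9 = 2159.44 °C = 2432.59 K.
T_C = 75 °C → 75 + 273.15 = 348.15 K.
Two reversible stages in series are equivalent to a single Carnot engine between T_H and T_C, so η_total = 1 − T_C/T_H = 1 − 348.15/2432.59 = 0.8569.
W_total = η_total · Q_H = 0.8569 × 419 = 359 J.

W_total ≈ 359 J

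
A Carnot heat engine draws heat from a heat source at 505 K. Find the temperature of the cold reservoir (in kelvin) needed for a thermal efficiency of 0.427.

From η = 1 − T_C/T_H, T_C = T_H·(1 − η) = 505.00 × (1 − 0.427) = 289.4 K.

T_C ≈ 289.4 K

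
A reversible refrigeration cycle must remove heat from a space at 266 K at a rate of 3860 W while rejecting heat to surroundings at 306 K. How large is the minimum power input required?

COP_R = T_C/(T_H − T_C) = 266.00/40.00 = 6.6500.
W = Q_C/COP_R = 3860/6.6500 = 580 W.

Ẇ_in ≈ 580 W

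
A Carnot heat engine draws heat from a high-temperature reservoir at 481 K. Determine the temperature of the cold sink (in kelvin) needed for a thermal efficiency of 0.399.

From η = 1 − T_C/T_H, T_C = T_H·(1 − η) = 481.00 × (1 − 0.399) = 289.1 K.

T_C ≈ 289.1 K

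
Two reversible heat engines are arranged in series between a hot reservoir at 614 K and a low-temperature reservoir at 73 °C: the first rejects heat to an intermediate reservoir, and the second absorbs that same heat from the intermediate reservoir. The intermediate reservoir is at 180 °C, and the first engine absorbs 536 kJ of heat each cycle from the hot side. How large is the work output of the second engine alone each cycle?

W₂ ≈ 93.41 kJ

T_C = 73 °C → 73 + 273.15 = 346.15 K.
T_m = 180 °C → 180 + 273.15 = 453.15 K.
Heat entering the second stage: Q_m = Q_H·(T_m/T_H) = 536 × 453.15/614.00 = 395.6 kJ.
Second-stage efficiency η₂ = 1 − T_C/T_m = 1 − 346.15/453.15 = 0.2361, so W₂ = η₂·Q_m = 93.41 kJ.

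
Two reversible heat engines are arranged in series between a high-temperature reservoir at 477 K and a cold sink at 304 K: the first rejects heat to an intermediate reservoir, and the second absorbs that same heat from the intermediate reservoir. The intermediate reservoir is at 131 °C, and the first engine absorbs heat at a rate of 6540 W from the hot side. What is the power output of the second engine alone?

Ẇ₂ ≈ 1370 W

T_m = 131 °C → 131 + 273.15 = 404.15 K.
Heat entering the second stage: Q_m = Q_H·(T_m/T_H) = 6540 × 404.15/477.00 = 5540 W.
Second-stage efficiency η₂ = 1 − T_C/T_m = 1 − 304.00/404.15 = 0.2478, so W₂ = η₂·Q_m = 1370 W.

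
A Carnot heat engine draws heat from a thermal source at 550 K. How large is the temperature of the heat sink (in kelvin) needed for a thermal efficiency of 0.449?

From η = 1 − T_C/T_H, T_C = T_H·(1 − η) = 550.00 × (1 − 0.449) = 303 K.

T_C ≈ 303 K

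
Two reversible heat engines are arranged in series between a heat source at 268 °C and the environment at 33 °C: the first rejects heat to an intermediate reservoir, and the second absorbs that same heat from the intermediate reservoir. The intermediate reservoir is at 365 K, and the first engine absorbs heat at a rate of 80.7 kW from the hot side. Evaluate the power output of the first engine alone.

Ẇ₁ ≈ 26.3 kW

T_H = 268 °C → 268 + 273.15 = 541.15 K.
T_C = 33 °C → 33 + 273.15 = 306.15 K.
First-stage efficiency η₁ = 1 − T_m/T_H = 1 − 365.00/541.15 = 0.3255.
W₁ = η₁·Q_H = 0.3255 × 80.7 = 26.3 kW.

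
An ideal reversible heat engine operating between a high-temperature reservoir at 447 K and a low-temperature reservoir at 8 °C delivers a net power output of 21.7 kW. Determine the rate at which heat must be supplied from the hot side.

T_C = 8 °C → 8 + 273.15 = 281.15 K.
Carnot efficiency: η = 1 − T_C/T_H = 1 − 281.15/447.00 = 0.3710.
Q_H = W/η = 21.7/0.3710 = 58.5 kW.

Q̇_H ≈ 58.5 kW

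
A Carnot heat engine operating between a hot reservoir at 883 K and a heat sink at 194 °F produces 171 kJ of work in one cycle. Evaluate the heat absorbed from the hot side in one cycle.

T_C = 194 °F → (194 − 32) × 5/9 = 90.00 °C = 363.15 K.
Carnot efficiency: η = 1 − T_C/T_H = 1 − 363.15/883.00 = 0.5887.
Q_H = W/η = 171/0.5887 = 290.5 kJ.

Q_H ≈ 290.5 kJ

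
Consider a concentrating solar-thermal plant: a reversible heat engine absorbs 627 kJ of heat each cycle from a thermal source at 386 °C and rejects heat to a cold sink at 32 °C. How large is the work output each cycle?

W ≈ 337 kJ

T_H = 386 °C → 386 + 273.15 = 659.15 K.
T_C = 32 °C → 32 + 273.15 = 305.15 K.
The Carnot efficiency is η = 1 − T_C/T_H = 1 − 305.15/659.15 = 0.5371.
W = η·Q_H = 0.5371 × 627 = 337 kJ.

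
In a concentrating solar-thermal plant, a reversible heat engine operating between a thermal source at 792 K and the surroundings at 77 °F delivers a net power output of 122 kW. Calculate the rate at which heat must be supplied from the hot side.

T_C = 77 °F → (77 − 32) × 5/9 = 25.00 °C = 298.15 K.
η_rev = 1 − T_C/T_H = 1 − 298.15/792.00 = 0.6235.
Q_H = W/η = 122/0.6235 = 196 kW.

Q̇_H ≈ 196 kW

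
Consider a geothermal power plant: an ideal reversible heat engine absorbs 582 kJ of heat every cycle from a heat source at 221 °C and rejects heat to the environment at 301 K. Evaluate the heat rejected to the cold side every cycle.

Q_C ≈ 354.5 kJ

T_H = 221 °C → 221 + 273.15 = 494.15 K.
The Carnot efficiency is η = 1 − T_C/T_H = 1 − 301.00/494.15 = 0.3909.
For a reversible cycle Q_C/Q_H = T_C/T_H, so Q_C = 582 × 301.00/494.15 = 354.5 kJ.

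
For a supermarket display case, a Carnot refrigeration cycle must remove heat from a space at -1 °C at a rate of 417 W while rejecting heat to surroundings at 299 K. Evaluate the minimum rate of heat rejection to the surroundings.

Q̇_H ≈ 458.1 W

T_C = -1 °C → -1 + 273.15 = 272.15 K.
For a reversible cycle Q_H/Q_C = T_H/T_C, so Q_H = Q_C·T_H/T_C = 417 × 299.00/272.15 = 458.1 W.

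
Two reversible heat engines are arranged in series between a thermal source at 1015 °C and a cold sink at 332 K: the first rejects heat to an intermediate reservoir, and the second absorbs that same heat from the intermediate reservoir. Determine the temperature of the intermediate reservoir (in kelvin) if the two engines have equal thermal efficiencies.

T_m ≈ 654 K

T_H = 1015 °C → 1015 + 273.15 = 1288.15 K.
Equal efficiencies require 1 − T_m/T_H = 1 − T_C/T_m, i.e. T_m/T_H = T_C/T_m, so T_m = √(T_H·T_C) = √(1288.15 × 332.00) = 654 K.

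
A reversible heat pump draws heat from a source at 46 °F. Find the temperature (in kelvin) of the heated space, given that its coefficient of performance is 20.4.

T_H ≈ 295 K

T_C = 46 °F → (46 − 32) × 5/9 = 7.78 °C = 280.93 K.
COP_HP = T_H/(T_H − T_C) ⇒ T_H = T_C·COP_HP/(COP_HP − 1) = 280.93 × 20.4/(20.4 − 1) = 295 K.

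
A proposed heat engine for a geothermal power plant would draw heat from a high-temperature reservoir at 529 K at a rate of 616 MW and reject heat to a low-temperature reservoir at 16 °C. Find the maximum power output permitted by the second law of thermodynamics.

T_C = 16 °C → 16 + 273.15 = 289.15 K.
By the Carnot theorem, η_max = 1 − T_C/T_H = 1 − 289.15/529.00 = 0.4534.
W_max = η_max · Q_H = 0.4534 × 616 = 279.3 MW.

Ẇ_max ≈ 279.3 MW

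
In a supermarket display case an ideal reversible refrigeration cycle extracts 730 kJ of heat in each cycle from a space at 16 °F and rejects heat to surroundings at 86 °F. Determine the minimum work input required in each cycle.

W_in ≈ 107 kJ

T_H = 86 °F → (86 − 32) × 5/9 = 30.00 °C = 303.15 K.
T_C = 16 °F → (16 − 32) × 5/9 = -8.89 °C = 264.26 K.
COP_R = T_C/(T_H − T_C) = 264.26/38.89 = 6.7953.
W = Q_C/COP_R = 730/6.7953 = 107 kJ.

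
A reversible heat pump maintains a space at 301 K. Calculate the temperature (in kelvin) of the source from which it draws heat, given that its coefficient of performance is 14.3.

T_C ≈ 280 K

COP_HP = T_H/(T_H − T_C) ⇒ T_C = T_H·(COP_HP − 1)/COP_HP = 301.00 × (14.3 − 1)/14.3 = 280 K.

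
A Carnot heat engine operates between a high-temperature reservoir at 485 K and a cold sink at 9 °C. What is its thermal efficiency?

T_C = 9 °C → 9 + 273.15 = 282.15 K.
Since the cycle is reversible, η = 1 − T_C/T_H = 1 − 282.15/485.00 = 0.4182.

η ≈ 0.4182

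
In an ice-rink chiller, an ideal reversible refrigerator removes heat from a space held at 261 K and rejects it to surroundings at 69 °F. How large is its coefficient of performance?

COP_R ≈ 7.980

T_H = 69 °F → (69 − 32) × 5/9 = 20.56 °C = 293.71 K.
For a reversible refrigerator, COP_R = T_C/(T_H − T_C) = 261.00/(293.71 − 261.00) = 7.980.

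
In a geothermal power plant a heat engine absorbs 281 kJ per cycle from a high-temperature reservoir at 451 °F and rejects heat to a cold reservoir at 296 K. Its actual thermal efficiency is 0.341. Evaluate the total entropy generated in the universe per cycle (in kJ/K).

T_H = 451 °F → (451 − 32) × 5/9 = 232.78 °C = 505.93 K.
W = η·Q_H = 0.341 × 281 = 95.82 kJ, so Q_C = Q_H − W = 185.2 kJ.
Reservoir entropy changes: ΔS_H = −Q_H/T_H = −281/505.93 = -0.5554 kJ/K and ΔS_C = +Q_C/T_C = 185.2/296.00 = 0.6256 kJ/K.
ΔS_univ = −Q_H/T_H + Q_C/T_C = 0.0702 kJ/K (> 0, since η = 0.341 < η_Carnot = 0.415).

ΔS_univ ≈ 0.0702 kJ/K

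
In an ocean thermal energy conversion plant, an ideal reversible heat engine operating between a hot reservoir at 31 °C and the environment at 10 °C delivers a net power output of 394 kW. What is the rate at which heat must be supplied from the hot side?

Q̇_H ≈ 5706 kW

T_H = 31 °C → 31 + 273.15 = 304.15 K.
T_C = 10 °C → 10 + 273.15 = 283.15 K.
η_rev = 1 − T_C/T_H = 1 − 283.15/304.15 = 0.0690.
Q_H = W/η = 394/0.0690 = 5706 kW.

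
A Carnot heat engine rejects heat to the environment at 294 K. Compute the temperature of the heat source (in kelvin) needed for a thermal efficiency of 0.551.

T_H ≈ 654.8 K

From η = 1 − T_C/T_H, solving for T_H gives T_H = T_C/(1 − η) = 294.00/(1 − 0.551) = 654.8 K.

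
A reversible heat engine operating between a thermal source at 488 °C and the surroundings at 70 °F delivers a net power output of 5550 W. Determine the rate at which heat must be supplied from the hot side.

Q̇_H ≈ 9050 W

T_H = 488 °C → 488 + 273.15 = 761.15 K.
T_C = 70 °F → (70 − 32) × 5/9 = 21.11 °C = 294.26 K.
Since the cycle is reversible, η = 1 − T_C/T_H = 1 − 294.26/761.15 = 0.6134.
Q_H = W/η = 5550/0.6134 = 9050 W.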